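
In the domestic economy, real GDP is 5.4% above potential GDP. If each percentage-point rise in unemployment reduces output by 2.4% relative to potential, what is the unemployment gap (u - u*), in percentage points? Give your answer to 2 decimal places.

-2.25 percentage points

Okun's law: output gap = -β × (u - u*), so u - u* = -(output gap)/β.
u - u* = -(5.4)/2.4 = -2.25 percentage points.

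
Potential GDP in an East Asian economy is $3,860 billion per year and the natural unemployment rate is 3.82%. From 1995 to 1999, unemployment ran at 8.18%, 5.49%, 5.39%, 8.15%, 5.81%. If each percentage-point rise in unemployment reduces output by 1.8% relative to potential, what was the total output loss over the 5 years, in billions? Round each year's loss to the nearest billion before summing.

Year 1995: gap = -1.8 × (8.18 - 3.82) = -7.848%, loss ≈ 3860 × 7.848/100 ≈ 303.
Year 1996: gap = -1.8 × (5.49 - 3.82) = -3.006%, loss ≈ 3860 × 3.006/100 ≈ 116.
Year 1997: gap = -1.8 × (5.39 - 3.82) = -2.826%, loss ≈ 3860 × 2.826/100 ≈ 109.
Year 1998: gap = -1.8 × (8.15 - 3.82) = -7.794%, loss ≈ 3860 × 7.794/100 ≈ 301.
Year 1999: gap = -1.8 × (5.81 - 3.82) = -3.582%, loss ≈ 3860 × 3.582/100 ≈ 138.
Total lost output = 303 + 116 + 109 + 301 + 138 = 967 billion.

$967 billion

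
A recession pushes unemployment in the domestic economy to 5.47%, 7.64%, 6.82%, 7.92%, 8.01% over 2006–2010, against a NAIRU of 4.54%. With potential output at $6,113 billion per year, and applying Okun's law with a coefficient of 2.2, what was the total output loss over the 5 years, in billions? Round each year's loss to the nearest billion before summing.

Year 2006: gap = -2.2 × (5.47 - 4.54) = -2.046%, loss ≈ 6113 × 2.046/100 ≈ 125.
Year 2007: gap = -2.2 × (7.64 - 4.54) = -6.82%, loss ≈ 6113 × 6.82/100 ≈ 417.
Year 2008: gap = -2.2 × (6.82 - 4.54) = -5.016%, loss ≈ 6113 × 5.016/100 ≈ 307.
Year 2009: gap = -2.2 × (7.92 - 4.54) = -7.436%, loss ≈ 6113 × 7.436/100 ≈ 455.
Year 2010: gap = -2.2 × (8.01 - 4.54) = -7.634%, loss ≈ 6113 × 7.634/100 ≈ 467.
Total lost output = 125 + 417 + 307 + 455 + 467 = 1771 billion.

$1,771 billion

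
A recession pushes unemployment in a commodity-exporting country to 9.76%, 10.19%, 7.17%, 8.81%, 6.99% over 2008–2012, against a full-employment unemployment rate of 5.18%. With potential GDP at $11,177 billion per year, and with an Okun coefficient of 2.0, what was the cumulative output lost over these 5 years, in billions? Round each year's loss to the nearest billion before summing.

Year 2008: gap = -2.0 × (9.76 - 5.18) = -9.16%, loss ≈ 11177 × 9.16/100 ≈ 1024.
Year 2009: gap = -2.0 × (10.19 - 5.18) = -10.02%, loss ≈ 11177 × 10.02/100 ≈ 1120.
Year 2010: gap = -2.0 × (7.17 - 5.18) = -3.98%, loss ≈ 11177 × 3.98/100 ≈ 445.
Year 2011: gap = -2.0 × (8.81 - 5.18) = -7.26%, loss ≈ 11177 × 7.26/100 ≈ 811.
Year 2012: gap = -2.0 × (6.99 - 5.18) = -3.62%, loss ≈ 11177 × 3.62/100 ≈ 405.
Total lost output = 1024 + 1120 + 445 + 811 + 405 = 3805 billion.

$3,805 billion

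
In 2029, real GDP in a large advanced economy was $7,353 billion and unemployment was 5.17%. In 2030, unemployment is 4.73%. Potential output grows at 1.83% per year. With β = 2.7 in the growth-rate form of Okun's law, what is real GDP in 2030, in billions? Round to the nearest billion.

$7,575 billion

Δu = 4.73 - 5.17 = -0.44 points.
Okun's law (growth form): g_Y = g_Y* - β × Δu = 1.83 - 2.7 × (-0.44) = 1.83 + 1.188 = 3.018%.
Real GDP in the next year = 7353 × (1 + 3.018/100) = 7353 × 1.03018 ≈ 7575 billion.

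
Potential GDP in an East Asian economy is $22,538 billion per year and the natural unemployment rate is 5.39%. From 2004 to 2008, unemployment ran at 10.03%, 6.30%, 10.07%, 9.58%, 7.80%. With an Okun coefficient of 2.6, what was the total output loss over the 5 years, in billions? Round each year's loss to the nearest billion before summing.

$9,861 billion

Year 2004: gap = -2.6 × (10.03 - 5.39) = -12.064%, loss ≈ 22538 × 12.064/100 ≈ 2719.
Year 2005: gap = -2.6 × (6.3 - 5.39) = -2.366%, loss ≈ 22538 × 2.366/100 ≈ 533.
Year 2006: gap = -2.6 × (10.07 - 5.39) = -12.168%, loss ≈ 22538 × 12.168/100 ≈ 2742.
Year 2007: gap = -2.6 × (9.58 - 5.39) = -10.894%, loss ≈ 22538 × 10.894/100 ≈ 2455.
Year 2008: gap = -2.6 × (7.8 - 5.39) = -6.266%, loss ≈ 22538 × 6.266/100 ≈ 1412.
Total lost output = 2719 + 533 + 2742 + 2455 + 1412 = 9861 billion.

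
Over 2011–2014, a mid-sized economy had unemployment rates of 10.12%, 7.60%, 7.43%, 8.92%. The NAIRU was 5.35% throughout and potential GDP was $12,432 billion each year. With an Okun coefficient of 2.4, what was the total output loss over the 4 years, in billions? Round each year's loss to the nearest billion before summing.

$3,780 billion

Year 2011: gap = -2.4 × (10.12 - 5.35) = -11.448%, loss ≈ 12432 × 11.448/100 ≈ 1423.
Year 2012: gap = -2.4 × (7.6 - 5.35) = -5.4%, loss ≈ 12432 × 5.4/100 ≈ 671.
Year 2013: gap = -2.4 × (7.43 - 5.35) = -4.992%, loss ≈ 12432 × 4.992/100 ≈ 621.
Year 2014: gap = -2.4 × (8.92 - 5.35) = -8.568%, loss ≈ 12432 × 8.568/100 ≈ 1065.
Total lost output = 1423 + 671 + 621 + 1065 = 3780 billion.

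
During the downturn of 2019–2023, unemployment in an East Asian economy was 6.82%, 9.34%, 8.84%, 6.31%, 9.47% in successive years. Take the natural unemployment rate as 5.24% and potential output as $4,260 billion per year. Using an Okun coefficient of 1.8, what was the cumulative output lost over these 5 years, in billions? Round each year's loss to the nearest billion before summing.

$1,117 billion

Year 2019: gap = -1.8 × (6.82 - 5.24) = -2.844%, loss ≈ 4260 × 2.844/100 ≈ 121.
Year 2020: gap = -1.8 × (9.34 - 5.24) = -7.38%, loss ≈ 4260 × 7.38/100 ≈ 314.
Year 2021: gap = -1.8 × (8.84 - 5.24) = -6.48%, loss ≈ 4260 × 6.48/100 ≈ 276.
Year 2022: gap = -1.8 × (6.31 - 5.24) = -1.926%, loss ≈ 4260 × 1.926/100 ≈ 82.
Year 2023: gap = -1.8 × (9.47 - 5.24) = -7.614%, loss ≈ 4260 × 7.614/100 ≈ 324.
Total lost output = 121 + 314 + 276 + 82 + 324 = 1117 billion.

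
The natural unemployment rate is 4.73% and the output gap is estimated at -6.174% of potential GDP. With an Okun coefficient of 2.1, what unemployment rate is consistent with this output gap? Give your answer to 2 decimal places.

From Okun's law, u - u* = -(output gap)/β = -(-6.174)/2.1 = 2.94 points.
So u = 4.73 + 2.94 = 7.67%.

7.67%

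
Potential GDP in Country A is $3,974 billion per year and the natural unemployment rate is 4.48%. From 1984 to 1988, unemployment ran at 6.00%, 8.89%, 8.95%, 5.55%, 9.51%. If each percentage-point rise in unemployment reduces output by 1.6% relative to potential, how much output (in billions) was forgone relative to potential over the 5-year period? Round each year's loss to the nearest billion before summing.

Year 1984: gap = -1.6 × (6 - 4.48) = -2.432%, loss ≈ 3974 × 2.432/100 ≈ 97.
Year 1985: gap = -1.6 × (8.89 - 4.48) = -7.056%, loss ≈ 3974 × 7.056/100 ≈ 280.
Year 1986: gap = -1.6 × (8.95 - 4.48) = -7.152%, loss ≈ 3974 × 7.152/100 ≈ 284.
Year 1987: gap = -1.6 × (5.55 - 4.48) = -1.712%, loss ≈ 3974 × 1.712/100 ≈ 68.
Year 1988: gap = -1.6 × (9.51 - 4.48) = -8.048%, loss ≈ 3974 × 8.048/100 ≈ 320.
Total lost output = 97 + 280 + 284 + 68 + 320 = 1049 billion.

$1,049 billion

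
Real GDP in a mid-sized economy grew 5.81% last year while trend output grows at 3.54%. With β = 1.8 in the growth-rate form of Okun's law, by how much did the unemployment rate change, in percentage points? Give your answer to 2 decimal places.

-1.26 percentage points

Growth-rate Okun's law: g_Y = g_Y* - β × Δu, so Δu = (g_Y* - g_Y)/β.
Δu = (3.54 - 5.81)/1.8 = -2.27/1.8 = -1.26 percentage points.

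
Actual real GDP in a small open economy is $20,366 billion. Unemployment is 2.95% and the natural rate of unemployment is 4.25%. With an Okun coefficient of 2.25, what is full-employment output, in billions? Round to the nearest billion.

Unemployment gap = 2.95 - 4.25 = -1.3 points, so output gap = -2.25 × (-1.3) = 2.925%.
Since Y = Y* × (1 + gap/100), Y* = 20366/1.02925 ≈ 19787 billion.

$19,787 billion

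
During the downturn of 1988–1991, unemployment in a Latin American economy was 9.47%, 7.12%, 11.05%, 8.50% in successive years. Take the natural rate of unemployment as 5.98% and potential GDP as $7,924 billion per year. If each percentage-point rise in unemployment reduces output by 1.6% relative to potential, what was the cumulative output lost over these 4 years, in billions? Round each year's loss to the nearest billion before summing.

$1,549 billion

Year 1988: gap = -1.6 × (9.47 - 5.98) = -5.584%, loss ≈ 7924 × 5.584/100 ≈ 442.
Year 1989: gap = -1.6 × (7.12 - 5.98) = -1.824%, loss ≈ 7924 × 1.824/100 ≈ 145.
Year 1990: gap = -1.6 × (11.05 - 5.98) = -8.112%, loss ≈ 7924 × 8.112/100 ≈ 643.
Year 1991: gap = -1.6 × (8.5 - 5.98) = -4.032%, loss ≈ 7924 × 4.032/100 ≈ 319.
Total lost output = 442 + 145 + 643 + 319 = 1549 billion.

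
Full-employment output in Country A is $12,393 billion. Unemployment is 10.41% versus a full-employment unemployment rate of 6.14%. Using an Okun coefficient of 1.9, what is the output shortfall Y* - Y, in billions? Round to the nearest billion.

Output gap = -1.9 × (10.41 - 6.14) = -1.9 × 4.27 = -8.113%.
Actual GDP ≈ 12393 × 0.91887 ≈ 11388 billion, so the shortfall is 12393 - 11388 = 1005 billion.

$1,005 billion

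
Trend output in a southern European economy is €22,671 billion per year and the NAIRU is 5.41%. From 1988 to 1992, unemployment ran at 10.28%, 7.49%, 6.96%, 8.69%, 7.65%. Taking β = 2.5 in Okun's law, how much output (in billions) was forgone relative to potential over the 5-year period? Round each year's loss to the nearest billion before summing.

€7,947 billion

Year 1988: gap = -2.5 × (10.28 - 5.41) = -12.175%, loss ≈ 22671 × 12.175/100 ≈ 2760.
Year 1989: gap = -2.5 × (7.49 - 5.41) = -5.2%, loss ≈ 22671 × 5.2/100 ≈ 1179.
Year 1990: gap = -2.5 × (6.96 - 5.41) = -3.875%, loss ≈ 22671 × 3.875/100 ≈ 879.
Year 1991: gap = -2.5 × (8.69 - 5.41) = -8.2%, loss ≈ 22671 × 8.2/100 ≈ 1859.
Year 1992: gap = -2.5 × (7.65 - 5.41) = -5.6%, loss ≈ 22671 × 5.6/100 ≈ 1270.
Total lost output = 2760 + 1179 + 879 + 1859 + 1270 = 7947 billion.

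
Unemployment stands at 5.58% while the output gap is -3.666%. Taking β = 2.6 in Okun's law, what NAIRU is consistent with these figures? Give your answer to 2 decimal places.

From Okun's law, u - u* = -(output gap)/β = -(-3.666)/2.6 = 1.41 points.
So u* = 5.58 - 1.41 = 4.17%.

4.17%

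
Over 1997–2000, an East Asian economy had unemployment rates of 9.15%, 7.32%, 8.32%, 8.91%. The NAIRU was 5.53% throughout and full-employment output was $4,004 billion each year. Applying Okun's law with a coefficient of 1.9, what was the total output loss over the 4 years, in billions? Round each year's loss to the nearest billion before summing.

$880 billion

Year 1997: gap = -1.9 × (9.15 - 5.53) = -6.878%, loss ≈ 4004 × 6.878/100 ≈ 275.
Year 1998: gap = -1.9 × (7.32 - 5.53) = -3.401%, loss ≈ 4004 × 3.401/100 ≈ 136.
Year 1999: gap = -1.9 × (8.32 - 5.53) = -5.301%, loss ≈ 4004 × 5.301/100 ≈ 212.
Year 2000: gap = -1.9 × (8.91 - 5.53) = -6.422%, loss ≈ 4004 × 6.422/100 ≈ 257.
Total lost output = 275 + 136 + 212 + 257 = 880 billion.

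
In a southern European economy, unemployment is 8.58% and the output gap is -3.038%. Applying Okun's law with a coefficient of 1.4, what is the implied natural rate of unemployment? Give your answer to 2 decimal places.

6.41%

From Okun's law, u - u* = -(output gap)/β = -(-3.038)/1.4 = 2.17 points.
So u* = 8.58 - 2.17 = 6.41%.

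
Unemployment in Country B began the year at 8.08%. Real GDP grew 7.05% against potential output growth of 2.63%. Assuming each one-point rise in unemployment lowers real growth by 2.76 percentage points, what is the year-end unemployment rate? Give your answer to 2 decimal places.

6.48%

Growth-rate Okun's law: g_Y = g_Y* - β × Δu, so Δu = (g_Y* - g_Y)/β.
Δu = (2.63 - 7.05)/2.76 = -4.42/2.76 = -1.60 percentage points.
Year-end unemployment = 8.08 - 1.6 = 6.48%.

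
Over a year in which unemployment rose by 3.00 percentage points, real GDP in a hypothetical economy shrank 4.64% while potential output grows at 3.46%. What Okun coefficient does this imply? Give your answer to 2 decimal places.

Growth form: g_Y = g_Y* - β × Δu, so β = (g_Y* - g_Y)/Δu.
β = (3.46 + 4.64)/3.00 = 8.1/3.00 = 2.70.

β ≈ 2.70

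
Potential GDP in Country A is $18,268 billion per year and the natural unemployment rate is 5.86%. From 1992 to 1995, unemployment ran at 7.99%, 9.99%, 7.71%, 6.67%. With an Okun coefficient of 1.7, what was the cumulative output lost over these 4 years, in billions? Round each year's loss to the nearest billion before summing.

$2,771 billion

Year 1992: gap = -1.7 × (7.99 - 5.86) = -3.621%, loss ≈ 18268 × 3.621/100 ≈ 661.
Year 1993: gap = -1.7 × (9.99 - 5.86) = -7.021%, loss ≈ 18268 × 7.021/100 ≈ 1283.
Year 1994: gap = -1.7 × (7.71 - 5.86) = -3.145%, loss ≈ 18268 × 3.145/100 ≈ 575.
Year 1995: gap = -1.7 × (6.67 - 5.86) = -1.377%, loss ≈ 18268 × 1.377/100 ≈ 252.
Total lost output = 661 + 1283 + 575 + 252 = 2771 billion.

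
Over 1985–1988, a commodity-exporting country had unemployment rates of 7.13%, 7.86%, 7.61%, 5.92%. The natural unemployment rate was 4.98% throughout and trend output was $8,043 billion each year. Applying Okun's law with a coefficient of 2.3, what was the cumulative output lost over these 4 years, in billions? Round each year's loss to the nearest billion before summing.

$1,592 billion

Year 1985: gap = -2.3 × (7.13 - 4.98) = -4.945%, loss ≈ 8043 × 4.945/100 ≈ 398.
Year 1986: gap = -2.3 × (7.86 - 4.98) = -6.624%, loss ≈ 8043 × 6.624/100 ≈ 533.
Year 1987: gap = -2.3 × (7.61 - 4.98) = -6.049%, loss ≈ 8043 × 6.049/100 ≈ 487.
Year 1988: gap = -2.3 × (5.92 - 4.98) = -2.162%, loss ≈ 8043 × 2.162/100 ≈ 174.
Total lost output = 398 + 533 + 487 + 174 = 1592 billion.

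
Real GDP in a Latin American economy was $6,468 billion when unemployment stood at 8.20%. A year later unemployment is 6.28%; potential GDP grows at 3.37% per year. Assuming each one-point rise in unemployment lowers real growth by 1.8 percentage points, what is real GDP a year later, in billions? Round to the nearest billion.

Δu = 6.28 - 8.2 = -1.92 points.
Okun's law (growth form): g_Y = g_Y* - β × Δu = 3.37 - 1.8 × (-1.92) = 3.37 + 3.456 = 6.826%.
Real GDP in the next year = 6468 × (1 + 6.826/100) = 6468 × 1.06826 ≈ 6910 billion.

$6,910 billion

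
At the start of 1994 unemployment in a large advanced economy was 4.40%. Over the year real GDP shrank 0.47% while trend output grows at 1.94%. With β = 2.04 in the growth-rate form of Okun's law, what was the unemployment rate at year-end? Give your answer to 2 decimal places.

5.58%

Growth-rate Okun's law: g_Y = g_Y* - β × Δu, so Δu = (g_Y* - g_Y)/β.
Δu = (1.94 + 0.47)/2.04 = 2.41/2.04 = 1.18 percentage points.
Year-end unemployment = 4.4 + 1.18 = 5.58%.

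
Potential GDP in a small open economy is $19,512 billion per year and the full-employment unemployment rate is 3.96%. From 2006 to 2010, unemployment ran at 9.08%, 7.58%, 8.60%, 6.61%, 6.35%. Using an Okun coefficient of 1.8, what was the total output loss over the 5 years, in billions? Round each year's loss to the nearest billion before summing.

$6,469 billion

Year 2006: gap = -1.8 × (9.08 - 3.96) = -9.216%, loss ≈ 19512 × 9.216/100 ≈ 1798.
Year 2007: gap = -1.8 × (7.58 - 3.96) = -6.516%, loss ≈ 19512 × 6.516/100 ≈ 1271.
Year 2008: gap = -1.8 × (8.6 - 3.96) = -8.352%, loss ≈ 19512 × 8.352/100 ≈ 1630.
Year 2009: gap = -1.8 × (6.61 - 3.96) = -4.77%, loss ≈ 19512 × 4.77/100 ≈ 931.
Year 2010: gap = -1.8 × (6.35 - 3.96) = -4.302%, loss ≈ 19512 × 4.302/100 ≈ 839.
Total lost output = 1798 + 1271 + 1630 + 931 + 839 = 6469 billion.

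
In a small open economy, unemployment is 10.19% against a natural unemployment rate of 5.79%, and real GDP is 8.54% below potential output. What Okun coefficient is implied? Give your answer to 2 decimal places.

β ≈ 1.94

Okun's law: output gap = -β × (u - u*).
-8.54 = -β × (10.19 - 5.79) = -β × 4.4, so β = 8.54/4.4 = 1.94.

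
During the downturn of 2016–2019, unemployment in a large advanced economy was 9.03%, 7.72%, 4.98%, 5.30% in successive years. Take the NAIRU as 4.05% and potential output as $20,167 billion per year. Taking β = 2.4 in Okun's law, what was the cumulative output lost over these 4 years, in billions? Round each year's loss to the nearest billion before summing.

Year 2016: gap = -2.4 × (9.03 - 4.05) = -11.952%, loss ≈ 20167 × 11.952/100 ≈ 2410.
Year 2017: gap = -2.4 × (7.72 - 4.05) = -8.808%, loss ≈ 20167 × 8.808/100 ≈ 1776.
Year 2018: gap = -2.4 × (4.98 - 4.05) = -2.232%, loss ≈ 20167 × 2.232/100 ≈ 450.
Year 2019: gap = -2.4 × (5.3 - 4.05) = -3%, loss ≈ 20167 × 3/100 ≈ 605.
Total lost output = 2410 + 1776 + 450 + 605 = 5241 billion.

$5,241 billion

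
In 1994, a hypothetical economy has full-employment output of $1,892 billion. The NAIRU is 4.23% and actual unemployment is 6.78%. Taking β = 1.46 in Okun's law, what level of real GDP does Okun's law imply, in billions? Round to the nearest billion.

$1,822 billion

Unemployment gap = 6.78 - 4.23 = 2.55 points, so the output gap is -1.46 × 2.55 = -3.723%.
Actual GDP = 1892 × (1 - 3.723/100) = 1892 × 0.96277 ≈ 1822 billion.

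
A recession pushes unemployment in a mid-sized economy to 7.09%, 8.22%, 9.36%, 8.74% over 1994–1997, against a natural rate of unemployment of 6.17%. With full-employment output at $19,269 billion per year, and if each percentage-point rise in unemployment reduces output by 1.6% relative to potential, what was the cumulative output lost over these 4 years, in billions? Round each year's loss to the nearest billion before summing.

$2,691 billion

Year 1994: gap = -1.6 × (7.09 - 6.17) = -1.472%, loss ≈ 19269 × 1.472/100 ≈ 284.
Year 1995: gap = -1.6 × (8.22 - 6.17) = -3.28%, loss ≈ 19269 × 3.28/100 ≈ 632.
Year 1996: gap = -1.6 × (9.36 - 6.17) = -5.104%, loss ≈ 19269 × 5.104/100 ≈ 983.
Year 1997: gap = -1.6 × (8.74 - 6.17) = -4.112%, loss ≈ 19269 × 4.112/100 ≈ 792.
Total lost output = 284 + 632 + 983 + 792 = 2691 billion.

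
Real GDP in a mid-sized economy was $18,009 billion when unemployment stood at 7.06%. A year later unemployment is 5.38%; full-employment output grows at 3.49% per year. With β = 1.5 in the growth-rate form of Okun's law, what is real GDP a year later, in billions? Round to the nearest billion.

Δu = 5.38 - 7.06 = -1.68 points.
Okun's law (growth form): g_Y = g_Y* - β × Δu = 3.49 - 1.5 × (-1.68) = 3.49 + 2.52 = 6.01%.
Real GDP in the next year = 18009 × (1 + 6.01/100) = 18009 × 1.0601 ≈ 19091 billion.

$19,091 billion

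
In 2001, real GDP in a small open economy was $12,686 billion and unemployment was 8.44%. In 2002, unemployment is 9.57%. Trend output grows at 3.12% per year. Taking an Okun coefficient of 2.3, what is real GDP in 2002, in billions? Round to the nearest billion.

Δu = 9.57 - 8.44 = 1.13 points.
Okun's law (growth form): g_Y = g_Y* - β × Δu = 3.12 - 2.3 × (1.13) = 3.12 - 2.599 = 0.521%.
Real GDP in the next year = 12686 × (1 + 0.521/100) = 12686 × 1.00521 ≈ 12752 billion.

$12,752 billion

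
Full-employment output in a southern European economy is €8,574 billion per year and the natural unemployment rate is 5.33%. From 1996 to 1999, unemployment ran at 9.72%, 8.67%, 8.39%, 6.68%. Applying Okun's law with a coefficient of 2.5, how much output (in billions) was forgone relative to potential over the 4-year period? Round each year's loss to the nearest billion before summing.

€2,602 billion

Year 1996: gap = -2.5 × (9.72 - 5.33) = -10.975%, loss ≈ 8574 × 10.975/100 ≈ 941.
Year 1997: gap = -2.5 × (8.67 - 5.33) = -8.35%, loss ≈ 8574 × 8.35/100 ≈ 716.
Year 1998: gap = -2.5 × (8.39 - 5.33) = -7.65%, loss ≈ 8574 × 7.65/100 ≈ 656.
Year 1999: gap = -2.5 × (6.68 - 5.33) = -3.375%, loss ≈ 8574 × 3.375/100 ≈ 289.
Total lost output = 941 + 716 + 656 + 289 = 2602 billion.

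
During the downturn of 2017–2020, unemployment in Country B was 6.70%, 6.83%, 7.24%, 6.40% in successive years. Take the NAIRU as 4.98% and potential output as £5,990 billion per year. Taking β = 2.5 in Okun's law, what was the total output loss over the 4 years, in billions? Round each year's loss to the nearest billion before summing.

£1,086 billion

Year 2017: gap = -2.5 × (6.7 - 4.98) = -4.3%, loss ≈ 5990 × 4.3/100 ≈ 258.
Year 2018: gap = -2.5 × (6.83 - 4.98) = -4.625%, loss ≈ 5990 × 4.625/100 ≈ 277.
Year 2019: gap = -2.5 × (7.24 - 4.98) = -5.65%, loss ≈ 5990 × 5.65/100 ≈ 338.
Year 2020: gap = -2.5 × (6.4 - 4.98) = -3.55%, loss ≈ 5990 × 3.55/100 ≈ 213.
Total lost output = 258 + 277 + 338 + 213 = 1086 billion.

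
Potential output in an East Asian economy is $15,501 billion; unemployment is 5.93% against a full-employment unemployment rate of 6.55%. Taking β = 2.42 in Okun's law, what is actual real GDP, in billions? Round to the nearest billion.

$15,734 billion

Unemployment gap = 5.93 - 6.55 = -0.62 points, so the output gap is -2.42 × (-0.62) = 1.5004%.
Actual GDP = 15501 × (1 + 1.5004/100) = 15501 × 1.015004 ≈ 15734 billion.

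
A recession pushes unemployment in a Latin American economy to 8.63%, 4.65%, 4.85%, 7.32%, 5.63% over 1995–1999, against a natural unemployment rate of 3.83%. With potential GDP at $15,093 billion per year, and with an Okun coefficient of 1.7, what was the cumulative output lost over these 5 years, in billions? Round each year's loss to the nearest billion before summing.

Year 1995: gap = -1.7 × (8.63 - 3.83) = -8.16%, loss ≈ 15093 × 8.16/100 ≈ 1232.
Year 1996: gap = -1.7 × (4.65 - 3.83) = -1.394%, loss ≈ 15093 × 1.394/100 ≈ 210.
Year 1997: gap = -1.7 × (4.85 - 3.83) = -1.734%, loss ≈ 15093 × 1.734/100 ≈ 262.
Year 1998: gap = -1.7 × (7.32 - 3.83) = -5.933%, loss ≈ 15093 × 5.933/100 ≈ 895.
Year 1999: gap = -1.7 × (5.63 - 3.83) = -3.06%, loss ≈ 15093 × 3.06/100 ≈ 462.
Total lost output = 1232 + 210 + 262 + 895 + 462 = 3061 billion.

$3,061 billion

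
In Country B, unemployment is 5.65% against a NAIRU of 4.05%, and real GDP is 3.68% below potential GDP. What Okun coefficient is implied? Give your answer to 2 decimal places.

β ≈ 2.30

Okun's law: output gap = -β × (u - u*).
-3.68 = -β × (5.65 - 4.05) = -β × 1.6, so β = 3.68/1.6 = 2.30.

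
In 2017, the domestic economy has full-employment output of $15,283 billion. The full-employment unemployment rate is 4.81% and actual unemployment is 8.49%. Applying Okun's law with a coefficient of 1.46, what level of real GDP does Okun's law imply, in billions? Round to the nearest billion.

Unemployment gap = 8.49 - 4.81 = 3.68 points, so the output gap is -1.46 × 3.68 = -5.3728%.
Actual GDP = 15283 × (1 - 5.3728/100) = 15283 × 0.946272 ≈ 14462 billion.

$14,462 billion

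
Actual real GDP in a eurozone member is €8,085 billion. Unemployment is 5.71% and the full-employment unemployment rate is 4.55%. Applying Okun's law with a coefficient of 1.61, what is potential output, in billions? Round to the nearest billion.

€8,239 billion

Unemployment gap = 5.71 - 4.55 = 1.16 points, so output gap = -1.61 × 1.16 = -1.8676%.
Since Y = Y* × (1 + gap/100), Y* = 8085/0.981324 ≈ 8239 billion.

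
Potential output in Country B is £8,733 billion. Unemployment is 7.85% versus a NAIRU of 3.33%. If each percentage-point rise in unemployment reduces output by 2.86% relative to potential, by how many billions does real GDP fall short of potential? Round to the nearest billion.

Output gap = -2.86 × (7.85 - 3.33) = -2.86 × 4.52 = -12.9272%.
Actual GDP ≈ 8733 × 0.870728 ≈ 7604 billion, so the shortfall is 8733 - 7604 = 1129 billion.

£1,129 billion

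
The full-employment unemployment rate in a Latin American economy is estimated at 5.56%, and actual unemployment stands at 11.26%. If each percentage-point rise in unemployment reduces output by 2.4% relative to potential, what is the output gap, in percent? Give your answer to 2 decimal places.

The unemployment gap is 11.26 - 5.56 = 5.7 percentage points.
Okun's law gives an output gap of -2.4 × 5.7 = -13.68%, i.e. 13.68% below potential.

-13.68%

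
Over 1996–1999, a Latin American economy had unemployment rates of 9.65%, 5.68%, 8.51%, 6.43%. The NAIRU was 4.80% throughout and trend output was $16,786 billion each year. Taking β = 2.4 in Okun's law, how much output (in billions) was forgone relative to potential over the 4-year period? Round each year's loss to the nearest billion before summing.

$4,461 billion

Year 1996: gap = -2.4 × (9.65 - 4.8) = -11.64%, loss ≈ 16786 × 11.64/100 ≈ 1954.
Year 1997: gap = -2.4 × (5.68 - 4.8) = -2.112%, loss ≈ 16786 × 2.112/100 ≈ 355.
Year 1998: gap = -2.4 × (8.51 - 4.8) = -8.904%, loss ≈ 16786 × 8.904/100 ≈ 1495.
Year 1999: gap = -2.4 × (6.43 - 4.8) = -3.912%, loss ≈ 16786 × 3.912/100 ≈ 657.
Total lost output = 1954 + 355 + 1495 + 657 = 4461 billion.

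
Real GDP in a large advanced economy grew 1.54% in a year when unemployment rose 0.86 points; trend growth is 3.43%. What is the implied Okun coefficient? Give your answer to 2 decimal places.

β ≈ 2.20

Growth form: g_Y = g_Y* - β × Δu, so β = (g_Y* - g_Y)/Δu.
β = (3.43 - 1.54)/0.86 = 1.89/0.86 = 2.20.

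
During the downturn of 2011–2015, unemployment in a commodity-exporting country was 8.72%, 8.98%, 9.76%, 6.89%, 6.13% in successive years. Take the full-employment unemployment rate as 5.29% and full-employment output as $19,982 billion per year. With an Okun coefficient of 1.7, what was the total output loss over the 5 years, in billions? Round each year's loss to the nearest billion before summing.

Year 2011: gap = -1.7 × (8.72 - 5.29) = -5.831%, loss ≈ 19982 × 5.831/100 ≈ 1165.
Year 2012: gap = -1.7 × (8.98 - 5.29) = -6.273%, loss ≈ 19982 × 6.273/100 ≈ 1253.
Year 2013: gap = -1.7 × (9.76 - 5.29) = -7.599%, loss ≈ 19982 × 7.599/100 ≈ 1518.
Year 2014: gap = -1.7 × (6.89 - 5.29) = -2.72%, loss ≈ 19982 × 2.72/100 ≈ 544.
Year 2015: gap = -1.7 × (6.13 - 5.29) = -1.428%, loss ≈ 19982 × 1.428/100 ≈ 285.
Total lost output = 1165 + 1253 + 1518 + 544 + 285 = 4765 billion.

$4,765 billion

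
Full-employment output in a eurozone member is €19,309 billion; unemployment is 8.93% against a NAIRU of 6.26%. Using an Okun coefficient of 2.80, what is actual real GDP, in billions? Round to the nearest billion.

Unemployment gap = 8.93 - 6.26 = 2.67 points, so the output gap is -2.8 × 2.67 = -7.476%.
Actual GDP = 19309 × (1 - 7.476/100) = 19309 × 0.92524 ≈ 17865 billion.

€17,865 billion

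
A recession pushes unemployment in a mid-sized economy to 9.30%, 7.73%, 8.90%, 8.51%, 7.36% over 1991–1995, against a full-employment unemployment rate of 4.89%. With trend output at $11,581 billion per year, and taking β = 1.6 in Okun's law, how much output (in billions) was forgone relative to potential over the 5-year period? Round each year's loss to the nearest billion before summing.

$3,215 billion

Year 1991: gap = -1.6 × (9.3 - 4.89) = -7.056%, loss ≈ 11581 × 7.056/100 ≈ 817.
Year 1992: gap = -1.6 × (7.73 - 4.89) = -4.544%, loss ≈ 11581 × 4.544/100 ≈ 526.
Year 1993: gap = -1.6 × (8.9 - 4.89) = -6.416%, loss ≈ 11581 × 6.416/100 ≈ 743.
Year 1994: gap = -1.6 × (8.51 - 4.89) = -5.792%, loss ≈ 11581 × 5.792/100 ≈ 671.
Year 1995: gap = -1.6 × (7.36 - 4.89) = -3.952%, loss ≈ 11581 × 3.952/100 ≈ 458.
Total lost output = 817 + 526 + 743 + 671 + 458 = 3215 billion.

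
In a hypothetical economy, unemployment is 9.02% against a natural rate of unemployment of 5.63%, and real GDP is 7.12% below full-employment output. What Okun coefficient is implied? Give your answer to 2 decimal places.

Okun's law: output gap = -β × (u - u*).
-7.12 = -β × (9.02 - 5.63) = -β × 3.39, so β = 7.12/3.39 = 2.10.

β ≈ 2.10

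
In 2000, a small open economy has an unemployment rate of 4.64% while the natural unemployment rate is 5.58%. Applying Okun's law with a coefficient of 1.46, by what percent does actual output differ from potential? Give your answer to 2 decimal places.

The unemployment gap is 4.64 - 5.58 = -0.94 percentage points.
Okun's law gives an output gap of -1.46 × (-0.94) = 1.3724%, i.e. 1.37% above potential.

1.37%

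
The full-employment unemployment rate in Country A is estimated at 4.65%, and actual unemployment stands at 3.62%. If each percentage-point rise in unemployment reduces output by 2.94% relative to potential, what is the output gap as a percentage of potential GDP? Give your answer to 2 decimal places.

3.03%

The unemployment gap is 3.62 - 4.65 = -1.03 percentage points.
Okun's law gives an output gap of -2.94 × (-1.03) = 3.0282%, i.e. 3.03% above potential.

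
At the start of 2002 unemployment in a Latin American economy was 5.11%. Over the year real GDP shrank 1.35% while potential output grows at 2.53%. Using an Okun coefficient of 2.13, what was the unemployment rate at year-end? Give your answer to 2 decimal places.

Growth-rate Okun's law: g_Y = g_Y* - β × Δu, so Δu = (g_Y* - g_Y)/β.
Δu = (2.53 + 1.35)/2.13 = 3.88/2.13 = 1.82 percentage points.
Year-end unemployment = 5.11 + 1.82 = 6.93%.

6.93%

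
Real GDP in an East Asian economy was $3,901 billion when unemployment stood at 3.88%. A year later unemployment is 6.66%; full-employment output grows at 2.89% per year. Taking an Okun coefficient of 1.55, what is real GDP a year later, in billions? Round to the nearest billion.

Δu = 6.66 - 3.88 = 2.78 points.
Okun's law (growth form): g_Y = g_Y* - β × Δu = 2.89 - 1.55 × (2.78) = 2.89 - 4.309 = -1.419%.
Real GDP in the next year = 3901 × (1 - 1.419/100) = 3901 × 0.98581 ≈ 3846 billion.

$3,846 billion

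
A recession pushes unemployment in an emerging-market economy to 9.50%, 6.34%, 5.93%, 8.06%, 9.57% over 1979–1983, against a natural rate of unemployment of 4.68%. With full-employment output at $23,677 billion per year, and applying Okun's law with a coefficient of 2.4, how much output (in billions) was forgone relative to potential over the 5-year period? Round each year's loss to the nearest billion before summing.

Year 1979: gap = -2.4 × (9.5 - 4.68) = -11.568%, loss ≈ 23677 × 11.568/100 ≈ 2739.
Year 1980: gap = -2.4 × (6.34 - 4.68) = -3.984%, loss ≈ 23677 × 3.984/100 ≈ 943.
Year 1981: gap = -2.4 × (5.93 - 4.68) = -3%, loss ≈ 23677 × 3/100 ≈ 710.
Year 1982: gap = -2.4 × (8.06 - 4.68) = -8.112%, loss ≈ 23677 × 8.112/100 ≈ 1921.
Year 1983: gap = -2.4 × (9.57 - 4.68) = -11.736%, loss ≈ 23677 × 11.736/100 ≈ 2779.
Total lost output = 2739 + 943 + 710 + 1921 + 2779 = 9092 billion.

$9,092 billion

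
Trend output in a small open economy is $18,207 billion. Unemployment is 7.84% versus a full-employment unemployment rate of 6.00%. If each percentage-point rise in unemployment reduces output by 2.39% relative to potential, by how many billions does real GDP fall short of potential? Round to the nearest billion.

$801 billion

Output gap = -2.39 × (7.84 - 6) = -2.39 × 1.84 = -4.3976%.
Actual GDP ≈ 18207 × 0.956024 ≈ 17406 billion, so the shortfall is 18207 - 17406 = 801 billion.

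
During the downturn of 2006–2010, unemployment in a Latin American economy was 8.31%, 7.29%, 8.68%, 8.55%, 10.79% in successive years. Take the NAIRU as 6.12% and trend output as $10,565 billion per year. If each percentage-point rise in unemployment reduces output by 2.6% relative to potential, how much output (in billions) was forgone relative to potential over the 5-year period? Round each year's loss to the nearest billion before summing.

Year 2006: gap = -2.6 × (8.31 - 6.12) = -5.694%, loss ≈ 10565 × 5.694/100 ≈ 602.
Year 2007: gap = -2.6 × (7.29 - 6.12) = -3.042%, loss ≈ 10565 × 3.042/100 ≈ 321.
Year 2008: gap = -2.6 × (8.68 - 6.12) = -6.656%, loss ≈ 10565 × 6.656/100 ≈ 703.
Year 2009: gap = -2.6 × (8.55 - 6.12) = -6.318%, loss ≈ 10565 × 6.318/100 ≈ 667.
Year 2010: gap = -2.6 × (10.79 - 6.12) = -12.142%, loss ≈ 10565 × 12.142/100 ≈ 1283.
Total lost output = 602 + 321 + 703 + 667 + 1283 = 3576 billion.

$3,576 billion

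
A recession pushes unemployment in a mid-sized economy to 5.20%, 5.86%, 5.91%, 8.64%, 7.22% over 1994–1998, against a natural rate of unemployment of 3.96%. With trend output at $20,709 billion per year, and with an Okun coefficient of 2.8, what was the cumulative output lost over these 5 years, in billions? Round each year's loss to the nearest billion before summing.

Year 1994: gap = -2.8 × (5.2 - 3.96) = -3.472%, loss ≈ 20709 × 3.472/100 ≈ 719.
Year 1995: gap = -2.8 × (5.86 - 3.96) = -5.32%, loss ≈ 20709 × 5.32/100 ≈ 1102.
Year 1996: gap = -2.8 × (5.91 - 3.96) = -5.46%, loss ≈ 20709 × 5.46/100 ≈ 1131.
Year 1997: gap = -2.8 × (8.64 - 3.96) = -13.104%, loss ≈ 20709 × 13.104/100 ≈ 2714.
Year 1998: gap = -2.8 × (7.22 - 3.96) = -9.128%, loss ≈ 20709 × 9.128/100 ≈ 1890.
Total lost output = 719 + 1102 + 1131 + 2714 + 1890 = 7556 billion.

$7,556 billion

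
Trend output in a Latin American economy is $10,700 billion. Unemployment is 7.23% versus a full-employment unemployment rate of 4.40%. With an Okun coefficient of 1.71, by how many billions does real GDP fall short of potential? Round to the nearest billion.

Output gap = -1.71 × (7.23 - 4.4) = -1.71 × 2.83 = -4.8393%.
Actual GDP ≈ 10700 × 0.951607 ≈ 10182 billion, so the shortfall is 10700 - 10182 = 518 billion.

$518 billion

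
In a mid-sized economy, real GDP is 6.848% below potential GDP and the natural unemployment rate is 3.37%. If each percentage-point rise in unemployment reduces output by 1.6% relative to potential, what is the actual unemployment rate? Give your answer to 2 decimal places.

7.65%

From Okun's law, u - u* = -(output gap)/β = -(-6.848)/1.6 = 4.28 points.
So u = 3.37 + 4.28 = 7.65%.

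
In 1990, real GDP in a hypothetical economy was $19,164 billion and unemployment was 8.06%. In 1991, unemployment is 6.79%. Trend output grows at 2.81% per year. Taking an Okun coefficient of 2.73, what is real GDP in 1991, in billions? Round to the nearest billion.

Δu = 6.79 - 8.06 = -1.27 points.
Okun's law (growth form): g_Y = g_Y* - β × Δu = 2.81 - 2.73 × (-1.27) = 2.81 + 3.4671 = 6.2771%.
Real GDP in the next year = 19164 × (1 + 6.2771/100) = 19164 × 1.062771 ≈ 20367 billion.

$20,367 billion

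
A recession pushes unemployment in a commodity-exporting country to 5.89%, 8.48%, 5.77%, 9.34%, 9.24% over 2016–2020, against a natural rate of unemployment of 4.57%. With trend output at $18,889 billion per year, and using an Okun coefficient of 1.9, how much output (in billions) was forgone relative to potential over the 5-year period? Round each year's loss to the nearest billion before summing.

Year 2016: gap = -1.9 × (5.89 - 4.57) = -2.508%, loss ≈ 18889 × 2.508/100 ≈ 474.
Year 2017: gap = -1.9 × (8.48 - 4.57) = -7.429%, loss ≈ 18889 × 7.429/100 ≈ 1403.
Year 2018: gap = -1.9 × (5.77 - 4.57) = -2.28%, loss ≈ 18889 × 2.28/100 ≈ 431.
Year 2019: gap = -1.9 × (9.34 - 4.57) = -9.063%, loss ≈ 18889 × 9.063/100 ≈ 1712.
Year 2020: gap = -1.9 × (9.24 - 4.57) = -8.873%, loss ≈ 18889 × 8.873/100 ≈ 1676.
Total lost output = 474 + 1403 + 431 + 1712 + 1676 = 5696 billion.

$5,696 billion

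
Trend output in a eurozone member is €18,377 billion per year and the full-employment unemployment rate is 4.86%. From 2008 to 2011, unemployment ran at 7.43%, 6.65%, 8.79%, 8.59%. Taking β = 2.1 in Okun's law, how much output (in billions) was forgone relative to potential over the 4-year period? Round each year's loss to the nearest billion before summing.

Year 2008: gap = -2.1 × (7.43 - 4.86) = -5.397%, loss ≈ 18377 × 5.397/100 ≈ 992.
Year 2009: gap = -2.1 × (6.65 - 4.86) = -3.759%, loss ≈ 18377 × 3.759/100 ≈ 691.
Year 2010: gap = -2.1 × (8.79 - 4.86) = -8.253%, loss ≈ 18377 × 8.253/100 ≈ 1517.
Year 2011: gap = -2.1 × (8.59 - 4.86) = -7.833%, loss ≈ 18377 × 7.833/100 ≈ 1439.
Total lost output = 992 + 691 + 1517 + 1439 = 4639 billion.

€4,639 billion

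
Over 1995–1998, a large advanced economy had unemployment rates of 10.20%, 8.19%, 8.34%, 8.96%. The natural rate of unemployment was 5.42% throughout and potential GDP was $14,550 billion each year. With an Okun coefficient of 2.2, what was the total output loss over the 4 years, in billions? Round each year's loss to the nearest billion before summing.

Year 1995: gap = -2.2 × (10.2 - 5.42) = -10.516%, loss ≈ 14550 × 10.516/100 ≈ 1530.
Year 1996: gap = -2.2 × (8.19 - 5.42) = -6.094%, loss ≈ 14550 × 6.094/100 ≈ 887.
Year 1997: gap = -2.2 × (8.34 - 5.42) = -6.424%, loss ≈ 14550 × 6.424/100 ≈ 935.
Year 1998: gap = -2.2 × (8.96 - 5.42) = -7.788%, loss ≈ 14550 × 7.788/100 ≈ 1133.
Total lost output = 1530 + 887 + 935 + 1133 = 4485 billion.

$4,485 billion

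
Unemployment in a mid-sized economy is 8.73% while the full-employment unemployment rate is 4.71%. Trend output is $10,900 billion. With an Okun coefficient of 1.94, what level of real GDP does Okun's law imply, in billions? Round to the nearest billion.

$10,050 billion

Unemployment gap = 8.73 - 4.71 = 4.02 points, so the output gap is -1.94 × 4.02 = -7.7988%.
Actual GDP = 10900 × (1 - 7.7988/100) = 10900 × 0.922012 ≈ 10050 billion.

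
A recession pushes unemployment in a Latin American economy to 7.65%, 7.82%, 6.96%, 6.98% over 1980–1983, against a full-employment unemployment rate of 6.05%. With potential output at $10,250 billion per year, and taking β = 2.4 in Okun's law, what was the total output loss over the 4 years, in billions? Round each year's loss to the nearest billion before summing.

Year 1980: gap = -2.4 × (7.65 - 6.05) = -3.84%, loss ≈ 10250 × 3.84/100 ≈ 394.
Year 1981: gap = -2.4 × (7.82 - 6.05) = -4.248%, loss ≈ 10250 × 4.248/100 ≈ 435.
Year 1982: gap = -2.4 × (6.96 - 6.05) = -2.184%, loss ≈ 10250 × 2.184/100 ≈ 224.
Year 1983: gap = -2.4 × (6.98 - 6.05) = -2.232%, loss ≈ 10250 × 2.232/100 ≈ 229.
Total lost output = 394 + 435 + 224 + 229 = 1282 billion.

$1,282 billion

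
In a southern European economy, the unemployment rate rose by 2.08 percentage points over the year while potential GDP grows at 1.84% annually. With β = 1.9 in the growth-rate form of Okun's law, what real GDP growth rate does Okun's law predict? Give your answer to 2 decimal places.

Growth-rate Okun's law: g_Y = g_Y* - β × Δu.
g_Y = 1.84 - 1.9 × (2.08) = 1.84 - 3.952 = -2.112%, i.e. -2.11% to 2 d.p.

-2.11%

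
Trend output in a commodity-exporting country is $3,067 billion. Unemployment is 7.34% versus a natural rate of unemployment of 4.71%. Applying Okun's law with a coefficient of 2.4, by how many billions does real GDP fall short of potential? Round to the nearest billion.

Output gap = -2.4 × (7.34 - 4.71) = -2.4 × 2.63 = -6.312%.
Actual GDP ≈ 3067 × 0.93688 ≈ 2873 billion, so the shortfall is 3067 - 2873 = 194 billion.

$194 billion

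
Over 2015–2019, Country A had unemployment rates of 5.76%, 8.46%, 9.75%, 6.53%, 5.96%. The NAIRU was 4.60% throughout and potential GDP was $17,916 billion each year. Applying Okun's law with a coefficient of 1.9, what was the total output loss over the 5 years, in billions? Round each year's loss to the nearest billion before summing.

Year 2015: gap = -1.9 × (5.76 - 4.6) = -2.204%, loss ≈ 17916 × 2.204/100 ≈ 395.
Year 2016: gap = -1.9 × (8.46 - 4.6) = -7.334%, loss ≈ 17916 × 7.334/100 ≈ 1314.
Year 2017: gap = -1.9 × (9.75 - 4.6) = -9.785%, loss ≈ 17916 × 9.785/100 ≈ 1753.
Year 2018: gap = -1.9 × (6.53 - 4.6) = -3.667%, loss ≈ 17916 × 3.667/100 ≈ 657.
Year 2019: gap = -1.9 × (5.96 - 4.6) = -2.584%, loss ≈ 17916 × 2.584/100 ≈ 463.
Total lost output = 395 + 1314 + 1753 + 657 + 463 = 4582 billion.

$4,582 billion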